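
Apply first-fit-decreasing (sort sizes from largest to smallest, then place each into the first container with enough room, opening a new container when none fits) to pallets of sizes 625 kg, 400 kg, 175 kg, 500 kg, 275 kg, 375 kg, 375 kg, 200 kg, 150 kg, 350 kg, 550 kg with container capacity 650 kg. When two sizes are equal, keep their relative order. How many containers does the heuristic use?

Sorted descending: 625, 550, 500, 400, 375, 375, 350, 275, 200, 175, 150.
  625 → container 1 (new)  [load 625/650]
  550 → container 2 (new)  [load 550/650]
  500 → container 3 (new)  [load 500/650]
  400 → container 4 (new)  [load 400/650]
  375 → container 5 (new)  [load 375/650]
  375 → container 6 (new)  [load 375/650]
  350 → container 7 (new)  [load 350/650]
  275 → container 5  [load 650/650]
  200 → container 4  [load 600/650]
  175 → container 6  [load 550/650]
  150 → container 3  [load 650/650]
7 containers opened.

7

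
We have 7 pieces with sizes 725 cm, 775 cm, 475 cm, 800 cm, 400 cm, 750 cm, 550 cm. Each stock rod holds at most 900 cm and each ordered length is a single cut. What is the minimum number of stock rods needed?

Total = 800 + 775 + 750 + 725 + 550 + 475 + 400 = 4475 cm.
Lower bound: ⌈4475/900⌉ = 5 stock rods.
Also, 6 pieces each exceed 450 cm, and no two of those can share a stock rod, so at least 6 stock rods are needed.
A packing using 6 stock rods:
  stock rod 1: 800 = 800
  stock rod 2: 775 = 775
  stock rod 3: 750 = 750
  stock rod 4: 725 = 725
  stock rod 5: 550 = 550
  stock rod 6: 475 + 400 = 875
This matches the lower bound, so 6 is optimal.

6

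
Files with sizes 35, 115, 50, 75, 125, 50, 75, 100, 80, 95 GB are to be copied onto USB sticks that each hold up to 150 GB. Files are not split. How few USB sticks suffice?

Total = 125 + 115 + 100 + 95 + 80 + 75 + 75 + 50 + 50 + 35 = 800 GB.
Lower bound: ⌈800/150⌉ = 6 USB sticks.
A packing using 6 USB sticks:
  USB stick 1: 125 = 125
  USB stick 2: 115 + 35 = 150
  USB stick 3: 100 + 50 = 150
  USB stick 4: 95 + 50 = 145
  USB stick 5: 80 = 80
  USB stick 6: 75 + 75 = 150
This matches the lower bound, so 6 is optimal.

6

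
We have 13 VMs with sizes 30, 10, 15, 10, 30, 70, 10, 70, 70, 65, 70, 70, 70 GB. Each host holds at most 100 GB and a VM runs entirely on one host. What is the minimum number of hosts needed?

Total = 70 + 70 + 70 + 70 + 70 + 70 + 65 + 30 + 30 + 15 + 10 + 10 + 10 = 590 GB.
Lower bound: ⌈590/100⌉ = 6 hosts.
Also, 7 VMs each exceed 50 GB, and no two of those can share a host, so at least 7 hosts are needed.
A packing using 7 hosts:
  host 1: 70 + 30 = 100
  host 2: 70 + 30 = 100
  host 3: 70 + 15 + 10 = 95
  host 4: 70 + 10 + 10 = 90
  host 5: 70 = 70
  host 6: 70 = 70
  host 7: 65 = 65
This matches the lower bound, so 7 is optimal.

7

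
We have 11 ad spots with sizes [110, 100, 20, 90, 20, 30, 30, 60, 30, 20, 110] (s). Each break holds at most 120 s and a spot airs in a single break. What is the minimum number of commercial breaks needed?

Total = 110 + 110 + 100 + 90 + 60 + 30 + 30 + 30 + 20 + 20 + 20 = 620 s.
Lower bound: ⌈620/120⌉ = 6 commercial breaks.
A packing using 6 commercial breaks:
  break 1: 110 = 110
  break 2: 110 = 110
  break 3: 100 + 20 = 120
  break 4: 90 + 30 = 120
  break 5: 60 + 30 + 30 = 120
  break 6: 20 + 20 = 40
This matches the lower bound, so 6 is optimal.

6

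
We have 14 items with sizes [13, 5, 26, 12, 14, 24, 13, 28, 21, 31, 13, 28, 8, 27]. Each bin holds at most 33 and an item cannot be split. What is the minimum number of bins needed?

Total = 31 + 28 + 28 + 27 + 26 + 24 + 21 + 14 + 13 + 13 + 13 + 12 + 8 + 5 = 263.
Lower bound: ⌈263/33⌉ = 8 bins.
A packing using 9 bins:
  bin 1: 31 = 31
  bin 2: 28 + 5 = 33
  bin 3: 28 = 28
  bin 4: 27 = 27
  bin 5: 26 = 26
  bin 6: 24 + 8 = 32
  bin 7: 21 + 12 = 33
  bin 8: 14 + 13 = 27
  bin 9: 13 + 13 = 26
No arrangement into 8 bins stays within capacity, so 9 is optimal.

9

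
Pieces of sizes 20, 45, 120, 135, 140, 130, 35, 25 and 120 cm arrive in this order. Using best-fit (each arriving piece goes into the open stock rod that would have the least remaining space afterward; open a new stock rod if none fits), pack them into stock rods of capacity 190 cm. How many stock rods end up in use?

  20 → stock rod 1 (new)  [load 20/190]
  45 → stock rod 1  [load 65/190]
  120 → stock rod 1  [load 185/190]
  135 → stock rod 2 (new)  [load 135/190]
  140 → stock rod 3 (new)  [load 140/190]
  130 → stock rod 4 (new)  [load 130/190]
  35 → stock rod 3  [load 175/190]
  25 → stock rod 2  [load 160/190]
  120 → stock rod 5 (new)  [load 120/190]
5 stock rods opened.

5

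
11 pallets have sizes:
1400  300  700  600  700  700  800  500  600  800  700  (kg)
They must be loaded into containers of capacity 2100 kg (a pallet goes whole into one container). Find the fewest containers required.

4

Total = 1400 + 800 + 800 + 700 + 700 + 700 + 700 + 600 + 600 + 500 + 300 = 7800 kg.
Lower bound: ⌈7800/2100⌉ = 4 containers.
A packing using 4 containers:
  container 1: 1400 + 700 = 2100
  container 2: 800 + 800 + 500 = 2100
  container 3: 700 + 700 + 700 = 2100
  container 4: 600 + 600 + 300 = 1500
This matches the lower bound, so 4 is optimal.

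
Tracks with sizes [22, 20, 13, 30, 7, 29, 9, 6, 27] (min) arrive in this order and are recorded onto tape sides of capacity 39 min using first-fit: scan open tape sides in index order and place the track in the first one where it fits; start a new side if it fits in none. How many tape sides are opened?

5

  22 → side 1 (new)  [load 22/39]
  20 → side 2 (new)  [load 20/39]
  13 → side 1  [load 35/39]
  30 → side 3 (new)  [load 30/39]
  7 → side 2  [load 27/39]
  29 → side 4 (new)  [load 29/39]
  9 → side 2  [load 36/39]
  6 → side 3  [load 36/39]
  27 → side 5 (new)  [load 27/39]
5 tape sides opened.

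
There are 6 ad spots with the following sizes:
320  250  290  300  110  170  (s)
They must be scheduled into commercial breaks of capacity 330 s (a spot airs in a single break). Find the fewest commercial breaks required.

Total = 320 + 300 + 290 + 250 + 170 + 110 = 1440 s.
Lower bound: ⌈1440/330⌉ = 5 commercial breaks.
A packing using 5 commercial breaks:
  break 1: 320 = 320
  break 2: 300 = 300
  break 3: 290 = 290
  break 4: 250 = 250
  break 5: 170 + 110 = 280
This matches the lower bound, so 5 is optimal.

5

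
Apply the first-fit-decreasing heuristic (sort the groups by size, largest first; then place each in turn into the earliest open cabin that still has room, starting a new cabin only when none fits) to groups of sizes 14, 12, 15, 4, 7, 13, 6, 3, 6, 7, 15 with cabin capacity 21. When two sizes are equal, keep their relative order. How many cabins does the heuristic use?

Sorted descending: 15, 15, 14, 13, 12, 7, 7, 6, 6, 4, 3.
  15 → cabin 1 (new)  [load 15/21]
  15 → cabin 2 (new)  [load 15/21]
  14 → cabin 3 (new)  [load 14/21]
  13 → cabin 4 (new)  [load 13/21]
  12 → cabin 5 (new)  [load 12/21]
  7 → cabin 3  [load 21/21]
  7 → cabin 4  [load 20/21]
  6 → cabin 1  [load 21/21]
  6 → cabin 2  [load 21/21]
  4 → cabin 5  [load 16/21]
  3 → cabin 5  [load 19/21]
5 cabins opened.

5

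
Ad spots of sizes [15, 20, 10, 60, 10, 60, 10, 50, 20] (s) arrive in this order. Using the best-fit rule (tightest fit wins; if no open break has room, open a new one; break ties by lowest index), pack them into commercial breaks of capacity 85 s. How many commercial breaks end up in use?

4

  15 → break 1 (new)  [load 15/85]
  20 → break 1  [load 35/85]
  10 → break 1  [load 45/85]
  60 → break 2 (new)  [load 60/85]
  10 → break 2  [load 70/85]
  60 → break 3 (new)  [load 60/85]
  10 → break 2  [load 80/85]
  50 → break 4 (new)  [load 50/85]
  20 → break 3  [load 80/85]
4 commercial breaks opened.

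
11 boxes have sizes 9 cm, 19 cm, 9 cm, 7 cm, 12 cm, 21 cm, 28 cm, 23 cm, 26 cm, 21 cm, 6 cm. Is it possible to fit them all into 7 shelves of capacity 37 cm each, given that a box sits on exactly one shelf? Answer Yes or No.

A valid assignment using 6 shelves:
  shelf 1: 28 + 9 = 37
  shelf 2: 26 + 9 = 35
  shelf 3: 23 + 12 = 35
  shelf 4: 21 + 7 + 6 = 34
  shelf 5: 21 = 21
  shelf 6: 19 = 19
That uses only 6 ≤ 7, so 7 shelves are enough.

Yes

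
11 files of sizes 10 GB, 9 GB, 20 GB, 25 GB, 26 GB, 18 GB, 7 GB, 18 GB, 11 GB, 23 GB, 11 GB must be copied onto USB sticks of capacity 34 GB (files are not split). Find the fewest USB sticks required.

6

Total = 26 + 25 + 23 + 20 + 18 + 18 + 11 + 11 + 10 + 9 + 7 = 178 GB.
Lower bound: ⌈178/34⌉ = 6 USB sticks.
A packing using 6 USB sticks:
  USB stick 1: 26 + 7 = 33
  USB stick 2: 25 + 9 = 34
  USB stick 3: 23 + 11 = 34
  USB stick 4: 20 + 11 = 31
  USB stick 5: 18 + 10 = 28
  USB stick 6: 18 = 18
This matches the lower bound, so 6 is optimal.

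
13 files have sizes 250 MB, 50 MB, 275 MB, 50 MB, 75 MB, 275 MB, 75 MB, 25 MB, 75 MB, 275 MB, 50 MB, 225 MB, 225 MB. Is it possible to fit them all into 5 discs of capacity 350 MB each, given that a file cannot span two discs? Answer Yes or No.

No

Total = 1925 MB; ⌈1925/350⌉ = 6.
At least 6 discs are required, but only 5 are allowed.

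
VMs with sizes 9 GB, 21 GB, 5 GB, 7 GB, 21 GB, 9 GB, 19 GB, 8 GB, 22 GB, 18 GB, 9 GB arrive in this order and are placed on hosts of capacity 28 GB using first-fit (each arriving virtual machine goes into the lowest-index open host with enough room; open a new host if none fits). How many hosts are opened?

7

  9 → host 1 (new)  [load 9/28]
  21 → host 2 (new)  [load 21/28]
  5 → host 1  [load 14/28]
  7 → host 1  [load 21/28]
  21 → host 3 (new)  [load 21/28]
  9 → host 4 (new)  [load 9/28]
  19 → host 4  [load 28/28]
  8 → host 5 (new)  [load 8/28]
  22 → host 6 (new)  [load 22/28]
  18 → host 5  [load 26/28]
  9 → host 7 (new)  [load 9/28]
7 hosts opened.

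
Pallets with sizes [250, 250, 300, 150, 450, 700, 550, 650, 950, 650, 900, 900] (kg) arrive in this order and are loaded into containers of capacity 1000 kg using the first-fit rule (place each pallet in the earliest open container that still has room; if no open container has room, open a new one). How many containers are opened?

  250 → container 1 (new)  [load 250/1000]
  250 → container 1  [load 500/1000]
  300 → container 1  [load 800/1000]
  150 → container 1  [load 950/1000]
  450 → container 2 (new)  [load 450/1000]
  700 → container 3 (new)  [load 700/1000]
  550 → container 2  [load 1000/1000]
  650 → container 4 (new)  [load 650/1000]
  950 → container 5 (new)  [load 950/1000]
  650 → container 6 (new)  [load 650/1000]
  900 → container 7 (new)  [load 900/1000]
  900 → container 8 (new)  [load 900/1000]
8 containers opened.

8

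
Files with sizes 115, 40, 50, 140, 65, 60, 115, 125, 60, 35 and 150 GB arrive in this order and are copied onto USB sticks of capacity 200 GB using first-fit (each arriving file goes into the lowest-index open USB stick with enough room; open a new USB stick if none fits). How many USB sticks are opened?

6

  115 → USB stick 1 (new)  [load 115/200]
  40 → USB stick 1  [load 155/200]
  50 → USB stick 2 (new)  [load 50/200]
  140 → USB stick 2  [load 190/200]
  65 → USB stick 3 (new)  [load 65/200]
  60 → USB stick 3  [load 125/200]
  115 → USB stick 4 (new)  [load 115/200]
  125 → USB stick 5 (new)  [load 125/200]
  60 → USB stick 3  [load 185/200]
  35 → USB stick 1  [load 190/200]
  150 → USB stick 6 (new)  [load 150/200]
6 USB sticks opened.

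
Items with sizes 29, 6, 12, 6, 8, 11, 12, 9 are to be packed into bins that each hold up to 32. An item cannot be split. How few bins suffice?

3

Total = 29 + 12 + 12 + 11 + 9 + 8 + 6 + 6 = 93.
Lower bound: ⌈93/32⌉ = 3 bins.
A packing using 3 bins:
  bin 1: 29 = 29
  bin 2: 12 + 12 + 8 = 32
  bin 3: 11 + 9 + 6 + 6 = 32
This matches the lower bound, so 3 is optimal.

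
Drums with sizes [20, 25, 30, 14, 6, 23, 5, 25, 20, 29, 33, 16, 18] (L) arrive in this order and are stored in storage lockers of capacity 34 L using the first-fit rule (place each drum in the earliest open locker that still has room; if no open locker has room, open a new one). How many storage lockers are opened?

9

  20 → locker 1 (new)  [load 20/34]
  25 → locker 2 (new)  [load 25/34]
  30 → locker 3 (new)  [load 30/34]
  14 → locker 1  [load 34/34]
  6 → locker 2  [load 31/34]
  23 → locker 4 (new)  [load 23/34]
  5 → locker 4  [load 28/34]
  25 → locker 5 (new)  [load 25/34]
  20 → locker 6 (new)  [load 20/34]
  29 → locker 7 (new)  [load 29/34]
  33 → locker 8 (new)  [load 33/34]
  16 → locker 9 (new)  [load 16/34]
  18 → locker 9  [load 34/34]
9 storage lockers opened.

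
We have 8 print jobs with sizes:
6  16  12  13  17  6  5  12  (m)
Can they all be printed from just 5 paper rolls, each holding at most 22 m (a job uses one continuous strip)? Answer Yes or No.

A valid assignment using 5 paper rolls:
  roll 1: 17 + 5 = 22
  roll 2: 16 + 6 = 22
  roll 3: 13 + 6 = 19
  roll 4: 12 = 12
  roll 5: 12 = 12
Every load is within 22 m, so 5 paper rolls suffice.

Yes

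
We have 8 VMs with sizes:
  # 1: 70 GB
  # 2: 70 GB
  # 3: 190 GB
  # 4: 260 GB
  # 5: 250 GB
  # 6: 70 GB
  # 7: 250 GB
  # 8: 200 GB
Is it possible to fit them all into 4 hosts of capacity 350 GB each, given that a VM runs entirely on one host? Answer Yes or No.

No

Total = 1360 GB; ⌈1360/350⌉ = 4.
5 VMs each exceed half the capacity and cannot share a host, forcing at least 5 hosts.
At least 5 hosts are required, but only 4 are allowed.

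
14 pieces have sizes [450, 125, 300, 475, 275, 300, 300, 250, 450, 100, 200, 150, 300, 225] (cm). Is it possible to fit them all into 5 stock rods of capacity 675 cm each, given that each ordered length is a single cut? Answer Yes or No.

No

Total = 3900 cm; ⌈3900/675⌉ = 6.
At least 6 stock rods are required, but only 5 are allowed.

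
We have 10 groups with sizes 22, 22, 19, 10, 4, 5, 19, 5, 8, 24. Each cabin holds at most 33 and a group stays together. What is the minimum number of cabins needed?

5

Total = 24 + 22 + 22 + 19 + 19 + 10 + 8 + 5 + 5 + 4 = 138.
Lower bound: ⌈138/33⌉ = 5 cabins.
A packing using 5 cabins:
  cabin 1: 24 + 8 = 32
  cabin 2: 22 + 10 = 32
  cabin 3: 22 + 5 + 5 = 32
  cabin 4: 19 + 4 = 23
  cabin 5: 19 = 19
This matches the lower bound, so 5 is optimal.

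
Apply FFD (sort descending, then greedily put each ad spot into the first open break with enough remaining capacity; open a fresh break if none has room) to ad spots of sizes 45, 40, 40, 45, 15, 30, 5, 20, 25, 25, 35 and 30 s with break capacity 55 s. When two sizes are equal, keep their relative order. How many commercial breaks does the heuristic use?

7

Sorted descending: 45, 45, 40, 40, 35, 30, 30, 25, 25, 20, 15, 5.
  45 → break 1 (new)  [load 45/55]
  45 → break 2 (new)  [load 45/55]
  40 → break 3 (new)  [load 40/55]
  40 → break 4 (new)  [load 40/55]
  35 → break 5 (new)  [load 35/55]
  30 → break 6 (new)  [load 30/55]
  30 → break 7 (new)  [load 30/55]
  25 → break 6  [load 55/55]
  25 → break 7  [load 55/55]
  20 → break 5  [load 55/55]
  15 → break 3  [load 55/55]
  5 → break 1  [load 50/55]
7 commercial breaks opened.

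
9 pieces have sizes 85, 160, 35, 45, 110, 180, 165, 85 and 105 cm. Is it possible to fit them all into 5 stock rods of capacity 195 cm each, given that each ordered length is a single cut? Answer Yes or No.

Total = 970 cm; ⌈970/195⌉ = 5.
The bound of 5 does not rule out 5, but exhaustive search shows no assignment into 5 stock rods of capacity 195 cm exists — the minimum is 6.

No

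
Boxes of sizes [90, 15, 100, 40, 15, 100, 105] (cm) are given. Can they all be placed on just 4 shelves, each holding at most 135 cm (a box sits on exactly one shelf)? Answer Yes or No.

A valid assignment using 4 shelves:
  shelf 1: 105 + 15 + 15 = 135
  shelf 2: 100 = 100
  shelf 3: 100 = 100
  shelf 4: 90 + 40 = 130
Every load is within 135 cm, so 4 shelves suffice.

Yes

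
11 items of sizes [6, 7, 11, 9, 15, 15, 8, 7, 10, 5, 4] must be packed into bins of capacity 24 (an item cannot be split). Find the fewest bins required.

5

Total = 15 + 15 + 11 + 10 + 9 + 8 + 7 + 7 + 6 + 5 + 4 = 97.
Lower bound: ⌈97/24⌉ = 5 bins.
A packing using 5 bins:
  bin 1: 15 + 9 = 24
  bin 2: 15 + 8 = 23
  bin 3: 11 + 10 = 21
  bin 4: 7 + 7 + 6 + 4 = 24
  bin 5: 5 = 5
This matches the lower bound, so 5 is optimal.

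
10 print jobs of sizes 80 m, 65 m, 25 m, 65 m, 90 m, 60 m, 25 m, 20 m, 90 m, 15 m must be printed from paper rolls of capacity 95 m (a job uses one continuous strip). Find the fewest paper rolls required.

6

Total = 90 + 90 + 80 + 65 + 65 + 60 + 25 + 25 + 20 + 15 = 535 m.
Lower bound: ⌈535/95⌉ = 6 paper rolls.
A packing using 6 paper rolls:
  roll 1: 90 = 90
  roll 2: 90 = 90
  roll 3: 80 + 15 = 95
  roll 4: 65 + 25 = 90
  roll 5: 65 + 25 = 90
  roll 6: 60 + 20 = 80
This matches the lower bound, so 6 is optimal.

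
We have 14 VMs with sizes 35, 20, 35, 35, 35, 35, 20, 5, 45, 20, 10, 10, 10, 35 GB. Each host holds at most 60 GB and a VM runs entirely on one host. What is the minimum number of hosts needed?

Total = 45 + 35 + 35 + 35 + 35 + 35 + 35 + 20 + 20 + 20 + 10 + 10 + 10 + 5 = 350 GB.
Lower bound: ⌈350/60⌉ = 6 hosts.
Also, 7 VMs each exceed 30 GB, and no two of those can share a host, so at least 7 hosts are needed.
A packing using 7 hosts:
  host 1: 45 + 10 + 5 = 60
  host 2: 35 + 20 = 55
  host 3: 35 + 20 = 55
  host 4: 35 + 20 = 55
  host 5: 35 + 10 + 10 = 55
  host 6: 35 = 35
  host 7: 35 = 35
This matches the lower bound, so 7 is optimal.

7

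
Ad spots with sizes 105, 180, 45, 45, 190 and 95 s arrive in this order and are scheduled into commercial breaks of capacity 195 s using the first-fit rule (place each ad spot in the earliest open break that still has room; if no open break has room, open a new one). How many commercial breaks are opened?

4

  105 → break 1 (new)  [load 105/195]
  180 → break 2 (new)  [load 180/195]
  45 → break 1  [load 150/195]
  45 → break 1  [load 195/195]
  190 → break 3 (new)  [load 190/195]
  95 → break 4 (new)  [load 95/195]
4 commercial breaks opened.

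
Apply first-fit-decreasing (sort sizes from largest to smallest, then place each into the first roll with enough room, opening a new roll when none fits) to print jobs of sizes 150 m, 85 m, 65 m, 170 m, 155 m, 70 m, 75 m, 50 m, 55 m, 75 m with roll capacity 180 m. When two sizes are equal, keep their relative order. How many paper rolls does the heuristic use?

Sorted descending: 170, 155, 150, 85, 75, 75, 70, 65, 55, 50.
  170 → roll 1 (new)  [load 170/180]
  155 → roll 2 (new)  [load 155/180]
  150 → roll 3 (new)  [load 150/180]
  85 → roll 4 (new)  [load 85/180]
  75 → roll 4  [load 160/180]
  75 → roll 5 (new)  [load 75/180]
  70 → roll 5  [load 145/180]
  65 → roll 6 (new)  [load 65/180]
  55 → roll 6  [load 120/180]
  50 → roll 6  [load 170/180]
6 paper rolls opened.

6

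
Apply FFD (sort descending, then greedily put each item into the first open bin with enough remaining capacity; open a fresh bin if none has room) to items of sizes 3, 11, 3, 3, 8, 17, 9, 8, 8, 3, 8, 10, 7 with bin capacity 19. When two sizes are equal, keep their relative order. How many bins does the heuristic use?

Sorted descending: 17, 11, 10, 9, 8, 8, 8, 8, 7, 3, 3, 3, 3.
  17 → bin 1 (new)  [load 17/19]
  11 → bin 2 (new)  [load 11/19]
  10 → bin 3 (new)  [load 10/19]
  9 → bin 3  [load 19/19]
  8 → bin 2  [load 19/19]
  8 → bin 4 (new)  [load 8/19]
  8 → bin 4  [load 16/19]
  8 → bin 5 (new)  [load 8/19]
  7 → bin 5  [load 15/19]
  3 → bin 4  [load 19/19]
  3 → bin 5  [load 18/19]
  3 → bin 6 (new)  [load 3/19]
  3 → bin 6  [load 6/19]
6 bins opened.

6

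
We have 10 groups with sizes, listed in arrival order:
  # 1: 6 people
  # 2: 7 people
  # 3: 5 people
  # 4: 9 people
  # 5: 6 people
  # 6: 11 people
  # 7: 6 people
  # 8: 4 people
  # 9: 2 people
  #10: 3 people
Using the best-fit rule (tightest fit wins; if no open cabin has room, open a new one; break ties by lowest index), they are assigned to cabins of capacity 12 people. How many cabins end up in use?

  6 → cabin 1 (new)  [load 6/12]
  7 → cabin 2 (new)  [load 7/12]
  5 → cabin 2  [load 12/12]
  9 → cabin 3 (new)  [load 9/12]
  6 → cabin 1  [load 12/12]
  11 → cabin 4 (new)  [load 11/12]
  6 → cabin 5 (new)  [load 6/12]
  4 → cabin 5  [load 10/12]
  2 → cabin 5  [load 12/12]
  3 → cabin 3  [load 12/12]
5 cabins opened.

5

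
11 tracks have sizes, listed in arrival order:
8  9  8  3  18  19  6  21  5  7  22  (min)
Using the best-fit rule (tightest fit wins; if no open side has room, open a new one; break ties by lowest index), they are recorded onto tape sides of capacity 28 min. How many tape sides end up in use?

5

  8 → side 1 (new)  [load 8/28]
  9 → side 1  [load 17/28]
  8 → side 1  [load 25/28]
  3 → side 1  [load 28/28]
  18 → side 2 (new)  [load 18/28]
  19 → side 3 (new)  [load 19/28]
  6 → side 3  [load 25/28]
  21 → side 4 (new)  [load 21/28]
  5 → side 4  [load 26/28]
  7 → side 2  [load 25/28]
  22 → side 5 (new)  [load 22/28]
5 tape sides opened.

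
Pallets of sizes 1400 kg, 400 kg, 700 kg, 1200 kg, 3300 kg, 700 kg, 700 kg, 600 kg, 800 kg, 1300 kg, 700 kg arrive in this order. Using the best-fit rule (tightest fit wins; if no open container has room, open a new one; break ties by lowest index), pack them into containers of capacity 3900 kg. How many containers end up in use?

  1400 → container 1 (new)  [load 1400/3900]
  400 → container 1  [load 1800/3900]
  700 → container 1  [load 2500/3900]
  1200 → container 1  [load 3700/3900]
  3300 → container 2 (new)  [load 3300/3900]
  700 → container 3 (new)  [load 700/3900]
  700 → container 3  [load 1400/3900]
  600 → container 2  [load 3900/3900]
  800 → container 3  [load 2200/3900]
  1300 → container 3  [load 3500/3900]
  700 → container 4 (new)  [load 700/3900]
4 containers opened.

4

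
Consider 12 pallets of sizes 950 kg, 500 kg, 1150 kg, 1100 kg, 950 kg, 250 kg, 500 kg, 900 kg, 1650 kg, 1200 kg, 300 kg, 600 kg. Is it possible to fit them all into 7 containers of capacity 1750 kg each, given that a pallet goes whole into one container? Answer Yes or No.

Yes

A valid assignment using 7 containers:
  container 1: 1650 = 1650
  container 2: 1200 + 500 = 1700
  container 3: 1150 + 600 = 1750
  container 4: 1100 + 500 = 1600
  container 5: 950 + 300 + 250 = 1500
  container 6: 950 = 950
  container 7: 900 = 900
Every load is within 1750 kg, so 7 containers suffice.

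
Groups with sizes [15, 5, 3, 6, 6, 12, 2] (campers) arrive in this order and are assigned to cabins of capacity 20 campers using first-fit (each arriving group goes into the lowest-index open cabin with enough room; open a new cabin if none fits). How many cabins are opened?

3

  15 → cabin 1 (new)  [load 15/20]
  5 → cabin 1  [load 20/20]
  3 → cabin 2 (new)  [load 3/20]
  6 → cabin 2  [load 9/20]
  6 → cabin 2  [load 15/20]
  12 → cabin 3 (new)  [load 12/20]
  2 → cabin 2  [load 17/20]
3 cabins opened.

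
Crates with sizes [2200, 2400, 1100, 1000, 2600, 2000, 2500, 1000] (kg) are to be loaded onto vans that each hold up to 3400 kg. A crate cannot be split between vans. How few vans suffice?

5

Total = 2600 + 2500 + 2400 + 2200 + 2000 + 1100 + 1000 + 1000 = 14800 kg.
Lower bound: ⌈14800/3400⌉ = 5 vans.
A packing using 5 vans:
  van 1: 2600 = 2600
  van 2: 2500 = 2500
  van 3: 2400 + 1000 = 3400
  van 4: 2200 + 1100 = 3300
  van 5: 2000 + 1000 = 3000
This matches the lower bound, so 5 is optimal.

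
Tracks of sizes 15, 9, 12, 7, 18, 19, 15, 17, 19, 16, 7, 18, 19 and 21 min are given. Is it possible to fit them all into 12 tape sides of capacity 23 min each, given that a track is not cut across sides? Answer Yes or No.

A valid assignment using 11 tape sides:
  side 1: 21 = 21
  side 2: 19 = 19
  side 3: 19 = 19
  side 4: 19 = 19
  side 5: 18 = 18
  side 6: 18 = 18
  side 7: 17 = 17
  side 8: 16 + 7 = 23
  side 9: 15 + 7 = 22
  side 10: 15 = 15
  side 11: 12 + 9 = 21
That uses only 11 ≤ 12, so 12 tape sides are enough.

Yes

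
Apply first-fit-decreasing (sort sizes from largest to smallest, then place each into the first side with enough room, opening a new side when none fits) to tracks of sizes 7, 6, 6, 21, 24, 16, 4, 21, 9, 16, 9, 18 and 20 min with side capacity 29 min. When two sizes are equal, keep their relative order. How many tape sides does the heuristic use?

Sorted descending: 24, 21, 21, 20, 18, 16, 16, 9, 9, 7, 6, 6, 4.
  24 → side 1 (new)  [load 24/29]
  21 → side 2 (new)  [load 21/29]
  21 → side 3 (new)  [load 21/29]
  20 → side 4 (new)  [load 20/29]
  18 → side 5 (new)  [load 18/29]
  16 → side 6 (new)  [load 16/29]
  16 → side 7 (new)  [load 16/29]
  9 → side 4  [load 29/29]
  9 → side 5  [load 27/29]
  7 → side 2  [load 28/29]
  6 → side 3  [load 27/29]
  6 → side 6  [load 22/29]
  4 → side 1  [load 28/29]
7 tape sides opened.

7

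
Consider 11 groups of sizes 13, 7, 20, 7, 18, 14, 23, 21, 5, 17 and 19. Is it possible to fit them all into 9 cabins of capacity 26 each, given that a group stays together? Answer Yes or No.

Yes

A valid assignment using 8 cabins:
  cabin 1: 23 = 23
  cabin 2: 21 + 5 = 26
  cabin 3: 20 = 20
  cabin 4: 19 + 7 = 26
  cabin 5: 18 + 7 = 25
  cabin 6: 17 = 17
  cabin 7: 14 = 14
  cabin 8: 13 = 13
That uses only 8 ≤ 9, so 9 cabins are enough.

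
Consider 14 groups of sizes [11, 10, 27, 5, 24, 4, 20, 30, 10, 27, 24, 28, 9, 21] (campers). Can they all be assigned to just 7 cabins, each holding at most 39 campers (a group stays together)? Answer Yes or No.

Total = 250 campers; ⌈250/39⌉ = 7.
8 groups each exceed half the capacity and cannot share a cabin, forcing at least 8 cabins.
At least 8 cabins are required, but only 7 are allowed.

No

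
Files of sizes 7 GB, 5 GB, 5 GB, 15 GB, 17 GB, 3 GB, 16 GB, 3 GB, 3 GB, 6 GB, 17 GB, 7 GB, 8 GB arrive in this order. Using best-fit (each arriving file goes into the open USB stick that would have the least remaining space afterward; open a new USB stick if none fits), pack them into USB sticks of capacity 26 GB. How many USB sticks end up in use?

5

  7 → USB stick 1 (new)  [load 7/26]
  5 → USB stick 1  [load 12/26]
  5 → USB stick 1  [load 17/26]
  15 → USB stick 2 (new)  [load 15/26]
  17 → USB stick 3 (new)  [load 17/26]
  3 → USB stick 1  [load 20/26]
  16 → USB stick 4 (new)  [load 16/26]
  3 → USB stick 1  [load 23/26]
  3 → USB stick 1  [load 26/26]
  6 → USB stick 3  [load 23/26]
  17 → USB stick 5 (new)  [load 17/26]
  7 → USB stick 5  [load 24/26]
  8 → USB stick 4  [load 24/26]
5 USB sticks opened.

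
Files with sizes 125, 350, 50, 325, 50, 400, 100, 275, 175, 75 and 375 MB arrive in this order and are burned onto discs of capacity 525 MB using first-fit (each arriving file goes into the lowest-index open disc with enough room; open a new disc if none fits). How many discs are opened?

  125 → disc 1 (new)  [load 125/525]
  350 → disc 1  [load 475/525]
  50 → disc 1  [load 525/525]
  325 → disc 2 (new)  [load 325/525]
  50 → disc 2  [load 375/525]
  400 → disc 3 (new)  [load 400/525]
  100 → disc 2  [load 475/525]
  275 → disc 4 (new)  [load 275/525]
  175 → disc 4  [load 450/525]
  75 → disc 3  [load 475/525]
  375 → disc 5 (new)  [load 375/525]
5 discs opened.

5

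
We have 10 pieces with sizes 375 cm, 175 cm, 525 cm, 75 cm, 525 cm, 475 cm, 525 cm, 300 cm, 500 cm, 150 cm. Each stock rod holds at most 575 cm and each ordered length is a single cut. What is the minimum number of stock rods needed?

Total = 525 + 525 + 525 + 500 + 475 + 375 + 300 + 175 + 150 + 75 = 3625 cm.
Lower bound: ⌈3625/575⌉ = 7 stock rods.
A packing using 7 stock rods:
  stock rod 1: 525 = 525
  stock rod 2: 525 = 525
  stock rod 3: 525 = 525
  stock rod 4: 500 + 75 = 575
  stock rod 5: 475 = 475
  stock rod 6: 375 + 175 = 550
  stock rod 7: 300 + 150 = 450
This matches the lower bound, so 7 is optimal.

7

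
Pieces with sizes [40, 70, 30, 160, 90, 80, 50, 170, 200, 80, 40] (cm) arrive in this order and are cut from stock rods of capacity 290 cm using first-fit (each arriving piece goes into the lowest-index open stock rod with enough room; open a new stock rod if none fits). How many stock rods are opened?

4

  40 → stock rod 1 (new)  [load 40/290]
  70 → stock rod 1  [load 110/290]
  30 → stock rod 1  [load 140/290]
  160 → stock rod 2 (new)  [load 160/290]
  90 → stock rod 1  [load 230/290]
  80 → stock rod 2  [load 240/290]
  50 → stock rod 1  [load 280/290]
  170 → stock rod 3 (new)  [load 170/290]
  200 → stock rod 4 (new)  [load 200/290]
  80 → stock rod 3  [load 250/290]
  40 → stock rod 2  [load 280/290]
4 stock rods opened.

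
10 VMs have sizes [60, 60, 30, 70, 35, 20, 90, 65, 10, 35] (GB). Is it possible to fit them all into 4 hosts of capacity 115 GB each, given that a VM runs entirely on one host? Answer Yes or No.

Total = 475 GB; ⌈475/115⌉ = 5.
At least 5 hosts are required, but only 4 are allowed.

No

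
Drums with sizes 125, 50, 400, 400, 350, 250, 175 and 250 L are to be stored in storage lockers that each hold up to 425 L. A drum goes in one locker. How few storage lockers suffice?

5

Total = 400 + 400 + 350 + 250 + 250 + 175 + 125 + 50 = 2000 L.
Lower bound: ⌈2000/425⌉ = 5 storage lockers.
A packing using 5 storage lockers:
  locker 1: 400 = 400
  locker 2: 400 = 400
  locker 3: 350 + 50 = 400
  locker 4: 250 + 175 = 425
  locker 5: 250 + 125 = 375
This matches the lower bound, so 5 is optimal.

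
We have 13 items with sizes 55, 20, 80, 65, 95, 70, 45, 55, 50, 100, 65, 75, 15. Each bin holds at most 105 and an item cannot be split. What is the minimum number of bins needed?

9

Total = 100 + 95 + 80 + 75 + 70 + 65 + 65 + 55 + 55 + 50 + 45 + 20 + 15 = 790.
Lower bound: ⌈790/105⌉ = 8 bins.
Also, 9 items each exceed 105/2, and no two of those can share a bin, so at least 9 bins are needed.
A packing using 9 bins:
  bin 1: 100 = 100
  bin 2: 95 = 95
  bin 3: 80 + 20 = 100
  bin 4: 75 + 15 = 90
  bin 5: 70 = 70
  bin 6: 65 = 65
  bin 7: 65 = 65
  bin 8: 55 + 50 = 105
  bin 9: 55 + 45 = 100
This matches the lower bound, so 9 is optimal.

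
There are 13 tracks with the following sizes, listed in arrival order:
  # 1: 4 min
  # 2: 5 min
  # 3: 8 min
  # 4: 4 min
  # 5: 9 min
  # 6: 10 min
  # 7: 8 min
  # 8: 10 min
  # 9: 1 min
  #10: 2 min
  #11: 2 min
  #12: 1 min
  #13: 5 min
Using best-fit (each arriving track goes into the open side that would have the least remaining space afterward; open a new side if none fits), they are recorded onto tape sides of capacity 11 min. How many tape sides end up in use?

  4 → side 1 (new)  [load 4/11]
  5 → side 1  [load 9/11]
  8 → side 2 (new)  [load 8/11]
  4 → side 3 (new)  [load 4/11]
  9 → side 4 (new)  [load 9/11]
  10 → side 5 (new)  [load 10/11]
  8 → side 6 (new)  [load 8/11]
  10 → side 7 (new)  [load 10/11]
  1 → side 5  [load 11/11]
  2 → side 1  [load 11/11]
  2 → side 4  [load 11/11]
  1 → side 7  [load 11/11]
  5 → side 3  [load 9/11]
7 tape sides opened.

7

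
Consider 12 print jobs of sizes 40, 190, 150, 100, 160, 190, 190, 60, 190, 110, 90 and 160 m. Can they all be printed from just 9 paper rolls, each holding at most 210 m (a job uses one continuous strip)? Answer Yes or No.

A valid assignment using 9 paper rolls:
  roll 1: 190 = 190
  roll 2: 190 = 190
  roll 3: 190 = 190
  roll 4: 190 = 190
  roll 5: 160 + 40 = 200
  roll 6: 160 = 160
  roll 7: 150 + 60 = 210
  roll 8: 110 + 100 = 210
  roll 9: 90 = 90
Every load is within 210 m, so 9 paper rolls suffice.

Yes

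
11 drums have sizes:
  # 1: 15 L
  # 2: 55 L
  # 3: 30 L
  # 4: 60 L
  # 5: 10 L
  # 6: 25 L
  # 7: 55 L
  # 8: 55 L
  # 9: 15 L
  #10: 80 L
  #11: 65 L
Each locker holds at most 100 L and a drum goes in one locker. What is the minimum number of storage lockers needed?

Total = 80 + 65 + 60 + 55 + 55 + 55 + 30 + 25 + 15 + 15 + 10 = 465 L.
Lower bound: ⌈465/100⌉ = 5 storage lockers.
Also, 6 drums each exceed 50 L, and no two of those can share a locker, so at least 6 storage lockers are needed.
A packing using 6 storage lockers:
  locker 1: 80 + 15 = 95
  locker 2: 65 + 30 = 95
  locker 3: 60 + 25 + 15 = 100
  locker 4: 55 + 10 = 65
  locker 5: 55 = 55
  locker 6: 55 = 55
This matches the lower bound, so 6 is optimal.

6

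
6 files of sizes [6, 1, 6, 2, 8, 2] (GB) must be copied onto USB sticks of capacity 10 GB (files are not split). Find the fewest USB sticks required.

3

Total = 8 + 6 + 6 + 2 + 2 + 1 = 25 GB.
Lower bound: ⌈25/10⌉ = 3 USB sticks.
A packing using 3 USB sticks:
  USB stick 1: 8 + 2 = 10
  USB stick 2: 6 + 2 + 1 = 9
  USB stick 3: 6 = 6
This matches the lower bound, so 3 is optimal.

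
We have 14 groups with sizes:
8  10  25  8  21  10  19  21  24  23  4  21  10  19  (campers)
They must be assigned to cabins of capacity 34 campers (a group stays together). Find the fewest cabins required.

8

Total = 25 + 24 + 23 + 21 + 21 + 21 + 19 + 19 + 10 + 10 + 10 + 8 + 8 + 4 = 223 campers.
Lower bound: ⌈223/34⌉ = 7 cabins.
Also, 8 groups each exceed 17 campers, and no two of those can share a cabin, so at least 8 cabins are needed.
A packing using 8 cabins:
  cabin 1: 25 + 8 = 33
  cabin 2: 24 + 10 = 34
  cabin 3: 23 + 10 = 33
  cabin 4: 21 + 10 = 31
  cabin 5: 21 + 8 + 4 = 33
  cabin 6: 21 = 21
  cabin 7: 19 = 19
  cabin 8: 19 = 19
This matches the lower bound, so 8 is optimal.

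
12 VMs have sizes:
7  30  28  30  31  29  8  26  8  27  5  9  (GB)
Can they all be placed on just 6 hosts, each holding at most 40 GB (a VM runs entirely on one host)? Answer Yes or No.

No

Total = 238 GB; ⌈238/40⌉ = 6.
7 VMs each exceed half the capacity and cannot share a host, forcing at least 7 hosts.
At least 7 hosts are required, but only 6 are allowed.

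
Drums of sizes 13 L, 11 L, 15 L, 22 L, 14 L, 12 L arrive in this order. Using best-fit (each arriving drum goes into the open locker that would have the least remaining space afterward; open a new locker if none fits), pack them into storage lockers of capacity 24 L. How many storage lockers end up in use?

5

  13 → locker 1 (new)  [load 13/24]
  11 → locker 1  [load 24/24]
  15 → locker 2 (new)  [load 15/24]
  22 → locker 3 (new)  [load 22/24]
  14 → locker 4 (new)  [load 14/24]
  12 → locker 5 (new)  [load 12/24]
5 storage lockers opened.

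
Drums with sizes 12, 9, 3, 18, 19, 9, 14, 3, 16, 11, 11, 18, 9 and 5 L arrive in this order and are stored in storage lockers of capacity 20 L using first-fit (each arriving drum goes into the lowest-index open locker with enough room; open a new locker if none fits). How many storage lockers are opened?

  12 → locker 1 (new)  [load 12/20]
  9 → locker 2 (new)  [load 9/20]
  3 → locker 1  [load 15/20]
  18 → locker 3 (new)  [load 18/20]
  19 → locker 4 (new)  [load 19/20]
  9 → locker 2  [load 18/20]
  14 → locker 5 (new)  [load 14/20]
  3 → locker 1  [load 18/20]
  16 → locker 6 (new)  [load 16/20]
  11 → locker 7 (new)  [load 11/20]
  11 → locker 8 (new)  [load 11/20]
  18 → locker 9 (new)  [load 18/20]
  9 → locker 7  [load 20/20]
  5 → locker 5  [load 19/20]
9 storage lockers opened.

9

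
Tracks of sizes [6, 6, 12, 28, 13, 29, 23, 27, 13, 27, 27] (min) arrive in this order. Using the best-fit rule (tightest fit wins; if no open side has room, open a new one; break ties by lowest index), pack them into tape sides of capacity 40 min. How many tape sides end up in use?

7

  6 → side 1 (new)  [load 6/40]
  6 → side 1  [load 12/40]
  12 → side 1  [load 24/40]
  28 → side 2 (new)  [load 28/40]
  13 → side 1  [load 37/40]
  29 → side 3 (new)  [load 29/40]
  23 → side 4 (new)  [load 23/40]
  27 → side 5 (new)  [load 27/40]
  13 → side 5  [load 40/40]
  27 → side 6 (new)  [load 27/40]
  27 → side 7 (new)  [load 27/40]
7 tape sides opened.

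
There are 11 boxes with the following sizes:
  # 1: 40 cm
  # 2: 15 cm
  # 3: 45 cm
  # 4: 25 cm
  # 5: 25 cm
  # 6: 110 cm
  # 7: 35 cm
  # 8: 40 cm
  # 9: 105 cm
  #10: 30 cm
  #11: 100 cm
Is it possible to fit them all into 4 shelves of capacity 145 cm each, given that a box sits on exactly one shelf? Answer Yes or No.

A valid assignment using 4 shelves:
  shelf 1: 110 + 35 = 145
  shelf 2: 105 + 40 = 145
  shelf 3: 100 + 45 = 145
  shelf 4: 40 + 30 + 25 + 25 + 15 = 135
Every load is within 145 cm, so 4 shelves suffice.

Yes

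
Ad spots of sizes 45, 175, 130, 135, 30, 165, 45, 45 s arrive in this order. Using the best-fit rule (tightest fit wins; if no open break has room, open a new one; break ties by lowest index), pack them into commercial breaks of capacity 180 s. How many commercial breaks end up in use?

  45 → break 1 (new)  [load 45/180]
  175 → break 2 (new)  [load 175/180]
  130 → break 1  [load 175/180]
  135 → break 3 (new)  [load 135/180]
  30 → break 3  [load 165/180]
  165 → break 4 (new)  [load 165/180]
  45 → break 5 (new)  [load 45/180]
  45 → break 5  [load 90/180]
5 commercial breaks opened.

5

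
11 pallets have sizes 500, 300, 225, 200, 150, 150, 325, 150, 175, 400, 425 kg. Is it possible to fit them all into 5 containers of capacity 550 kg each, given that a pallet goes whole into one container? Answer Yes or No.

No

Total = 3000 kg; ⌈3000/550⌉ = 6.
At least 6 containers are required, but only 5 are allowed.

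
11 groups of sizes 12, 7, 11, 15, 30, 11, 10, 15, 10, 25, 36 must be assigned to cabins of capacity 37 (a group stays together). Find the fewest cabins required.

5

Total = 36 + 30 + 25 + 15 + 15 + 12 + 11 + 11 + 10 + 10 + 7 = 182.
Lower bound: ⌈182/37⌉ = 5 cabins.
A packing using 5 cabins:
  cabin 1: 36 = 36
  cabin 2: 30 + 7 = 37
  cabin 3: 25 + 12 = 37
  cabin 4: 15 + 11 + 11 = 37
  cabin 5: 15 + 10 + 10 = 35
This matches the lower bound, so 5 is optimal.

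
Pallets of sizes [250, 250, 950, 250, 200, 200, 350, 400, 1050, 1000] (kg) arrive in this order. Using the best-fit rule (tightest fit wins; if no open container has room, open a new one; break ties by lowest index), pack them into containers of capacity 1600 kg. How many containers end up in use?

4

  250 → container 1 (new)  [load 250/1600]
  250 → container 1  [load 500/1600]
  950 → container 1  [load 1450/1600]
  250 → container 2 (new)  [load 250/1600]
  200 → container 2  [load 450/1600]
  200 → container 2  [load 650/1600]
  350 → container 2  [load 1000/1600]
  400 → container 2  [load 1400/1600]
  1050 → container 3 (new)  [load 1050/1600]
  1000 → container 4 (new)  [load 1000/1600]
4 containers opened.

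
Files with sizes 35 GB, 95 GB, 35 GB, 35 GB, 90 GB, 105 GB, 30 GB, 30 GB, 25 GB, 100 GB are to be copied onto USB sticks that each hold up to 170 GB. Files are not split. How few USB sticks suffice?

4

Total = 105 + 100 + 95 + 90 + 35 + 35 + 35 + 30 + 30 + 25 = 580 GB.
Lower bound: ⌈580/170⌉ = 4 USB sticks.
A packing using 4 USB sticks:
  USB stick 1: 105 + 35 + 30 = 170
  USB stick 2: 100 + 35 + 35 = 170
  USB stick 3: 95 + 30 + 25 = 150
  USB stick 4: 90 = 90
This matches the lower bound, so 4 is optimal.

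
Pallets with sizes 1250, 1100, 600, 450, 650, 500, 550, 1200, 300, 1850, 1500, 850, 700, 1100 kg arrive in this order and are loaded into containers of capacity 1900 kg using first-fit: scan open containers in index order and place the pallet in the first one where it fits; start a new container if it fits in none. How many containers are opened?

  1250 → container 1 (new)  [load 1250/1900]
  1100 → container 2 (new)  [load 1100/1900]
  600 → container 1  [load 1850/1900]
  450 → container 2  [load 1550/1900]
  650 → container 3 (new)  [load 650/1900]
  500 → container 3  [load 1150/1900]
  550 → container 3  [load 1700/1900]
  1200 → container 4 (new)  [load 1200/1900]
  300 → container 2  [load 1850/1900]
  1850 → container 5 (new)  [load 1850/1900]
  1500 → container 6 (new)  [load 1500/1900]
  850 → container 7 (new)  [load 850/1900]
  700 → container 4  [load 1900/1900]
  1100 → container 8 (new)  [load 1100/1900]
8 containers opened.

8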